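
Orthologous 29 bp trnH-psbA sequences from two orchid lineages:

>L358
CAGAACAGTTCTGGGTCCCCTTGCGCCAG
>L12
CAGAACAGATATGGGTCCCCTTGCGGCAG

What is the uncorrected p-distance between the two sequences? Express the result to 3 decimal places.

Mismatches occur at site 9 (T→A), site 11 (C→A), site 26 (C→G).
There are 3 differences over 29 sites, so p = 3/29 = 0.103.

0.103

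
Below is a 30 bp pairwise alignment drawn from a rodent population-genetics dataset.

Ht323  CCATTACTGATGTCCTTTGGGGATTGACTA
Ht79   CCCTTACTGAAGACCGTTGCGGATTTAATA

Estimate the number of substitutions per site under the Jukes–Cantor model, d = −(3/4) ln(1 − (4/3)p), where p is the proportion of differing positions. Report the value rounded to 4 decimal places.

0.2795

Mismatches occur at site 3 (A/C), site 11 (T/A), site 13 (T/A), site 16 (T/G), site 20 (G/C), site 26 (G/T), site 28 (C/A).
p = 7/30 = 0.233333.
d = −0.75 · ln(1 − (4/3)·0.233333) = −0.75 · ln(0.688889) = −0.75 · (-0.372675) = 0.2795.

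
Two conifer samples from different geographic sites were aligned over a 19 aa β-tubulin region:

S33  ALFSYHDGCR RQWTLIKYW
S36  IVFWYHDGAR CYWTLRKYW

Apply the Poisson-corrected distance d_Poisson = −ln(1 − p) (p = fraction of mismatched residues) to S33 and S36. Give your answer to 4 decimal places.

The sequences differ at positions 1 (A/I), 2 (L/V), 4 (S/W), 9 (C/A), 11 (R/C), 12 (Q/Y), 16 (I/R).
p = 7/19 = 0.368421.
d = −ln(1 − 0.368421) = −ln(0.631579) = 0.4595.

0.4595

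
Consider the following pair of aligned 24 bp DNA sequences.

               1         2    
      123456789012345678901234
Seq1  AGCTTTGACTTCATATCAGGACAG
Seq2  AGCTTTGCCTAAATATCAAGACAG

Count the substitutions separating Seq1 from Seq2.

Differing sites — 8:A/C; 11:T/A; 12:C/A; 19:G/A.
That gives 4 mismatches out of 24 aligned sites, so the Hamming distance is 4.

4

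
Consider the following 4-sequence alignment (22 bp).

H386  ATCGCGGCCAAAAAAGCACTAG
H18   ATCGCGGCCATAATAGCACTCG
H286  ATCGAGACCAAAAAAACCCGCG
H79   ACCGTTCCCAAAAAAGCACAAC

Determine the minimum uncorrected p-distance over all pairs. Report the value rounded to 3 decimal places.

Pairwise Hamming distances:
  H386 vs H18: 3
  H386 vs H286: 6
  H386 vs H79: 6
  H18 vs H286: 7
  H18 vs H79: 9
  H286 vs H79: 9
The smallest is 3 mismatches, between H386 and H18; p = 3/22 = 0.136.

0.136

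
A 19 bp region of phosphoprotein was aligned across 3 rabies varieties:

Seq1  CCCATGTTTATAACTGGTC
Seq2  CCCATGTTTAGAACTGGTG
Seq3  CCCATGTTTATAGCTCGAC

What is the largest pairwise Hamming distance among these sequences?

Pairwise Hamming distances:
  Seq1 vs Seq2: 2
  Seq1 vs Seq3: 3
  Seq2 vs Seq3: 5
The largest is 5, between Seq2 and Seq3.

5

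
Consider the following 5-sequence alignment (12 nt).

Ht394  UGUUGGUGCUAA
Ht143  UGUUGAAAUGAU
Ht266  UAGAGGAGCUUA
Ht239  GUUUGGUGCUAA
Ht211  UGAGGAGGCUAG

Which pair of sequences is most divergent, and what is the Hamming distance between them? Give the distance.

Pairwise Hamming distances:
  Ht394 vs Ht143: 6
  Ht394 vs Ht266: 5
  Ht394 vs Ht239: 2
  Ht394 vs Ht211: 5
  Ht143 vs Ht266: 9
  Ht143 vs Ht239: 8
  Ht143 vs Ht211: 7
  Ht266 vs Ht239: 6
  Ht266 vs Ht211: 7
  Ht239 vs Ht211: 7
The largest is 9, between Ht143 and Ht266.

9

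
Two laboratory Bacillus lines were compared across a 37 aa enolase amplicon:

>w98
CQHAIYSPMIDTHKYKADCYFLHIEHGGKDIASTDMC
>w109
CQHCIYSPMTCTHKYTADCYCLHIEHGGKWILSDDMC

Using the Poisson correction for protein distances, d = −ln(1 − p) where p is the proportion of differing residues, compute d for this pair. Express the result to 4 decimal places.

The sequences differ at positions 4 (A/C), 10 (I/T), 11 (D/C), 16 (K/T), 21 (F/C), 30 (D/W), 32 (A/L), 34 (T/D).
p = 8/37 = 0.216216.
d = −ln(1 − 0.216216) = −ln(0.783784) = 0.2436.

0.2436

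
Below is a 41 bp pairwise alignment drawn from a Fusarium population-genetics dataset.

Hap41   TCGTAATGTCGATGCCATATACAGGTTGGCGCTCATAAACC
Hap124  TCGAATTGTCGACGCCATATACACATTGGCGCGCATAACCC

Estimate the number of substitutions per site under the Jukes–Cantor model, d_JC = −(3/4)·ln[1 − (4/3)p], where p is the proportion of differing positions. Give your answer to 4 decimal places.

Differing sites — 4:T/A; 6:A/T; 13:T/C; 24:G/C; 25:G/A; 33:T/G; 39:A/C.
p = 7/41 = 0.170732.
d = −0.75 · ln(1 − (4/3)·0.170732) = −0.75 · ln(0.772357) = −0.75 · (-0.258308) = 0.1937.

0.1937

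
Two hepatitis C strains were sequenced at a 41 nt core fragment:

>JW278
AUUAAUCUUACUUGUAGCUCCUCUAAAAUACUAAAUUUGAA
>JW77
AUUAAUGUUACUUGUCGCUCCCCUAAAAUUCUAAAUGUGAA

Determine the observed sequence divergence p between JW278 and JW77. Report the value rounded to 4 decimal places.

0.1220

The sequences differ at positions 7 (C/G), 16 (A/C), 22 (U/C), 30 (A/U), 37 (U/G).
There are 5 differences over 41 sites, so p = 5/41 = 0.1220.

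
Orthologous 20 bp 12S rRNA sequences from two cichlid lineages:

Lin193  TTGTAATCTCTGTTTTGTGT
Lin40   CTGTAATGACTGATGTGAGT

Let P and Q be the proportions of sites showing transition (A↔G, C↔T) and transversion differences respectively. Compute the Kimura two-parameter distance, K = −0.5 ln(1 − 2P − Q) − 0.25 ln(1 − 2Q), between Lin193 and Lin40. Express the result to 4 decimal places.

Mismatches occur at site 1 (T/C, transition), site 8 (C/G, transversion), site 9 (T/A, transversion), site 13 (T/A, transversion), site 15 (T/G, transversion), site 18 (T/A, transversion).
Of the 6 differences, 1 transition and 5 transversions over 20 sites: P = 1/20 = 0.050000, Q = 5/20 = 0.250000.
d = −0.5·ln(0.650000) − 0.25·ln(0.500000) = −0.5·(-0.430783) − 0.25·(-0.693147) = 0.3887.

0.3887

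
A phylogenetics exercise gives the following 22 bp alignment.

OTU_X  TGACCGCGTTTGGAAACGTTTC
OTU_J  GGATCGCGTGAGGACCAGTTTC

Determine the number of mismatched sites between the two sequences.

The sequences differ at positions 1 (T/G), 4 (C/T), 10 (T/G), 11 (T/A), 15 (A/C), 16 (A/C), 17 (C/A).
That gives 7 mismatches out of 22 aligned sites, so the Hamming distance is 7.

7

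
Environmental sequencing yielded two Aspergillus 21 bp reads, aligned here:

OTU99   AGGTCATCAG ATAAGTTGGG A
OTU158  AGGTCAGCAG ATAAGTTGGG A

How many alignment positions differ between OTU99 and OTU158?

1

The sequences differ at position 7 (T/G).
That gives 1 mismatch out of 21 aligned sites, so the Hamming distance is 1.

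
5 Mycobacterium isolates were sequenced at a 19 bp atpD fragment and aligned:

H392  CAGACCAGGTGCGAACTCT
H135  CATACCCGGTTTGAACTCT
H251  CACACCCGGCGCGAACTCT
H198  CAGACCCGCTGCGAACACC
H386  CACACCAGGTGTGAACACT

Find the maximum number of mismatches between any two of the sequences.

Pairwise Hamming distances:
  H392 vs H135: 4
  H392 vs H251: 3
  H392 vs H198: 4
  H392 vs H386: 3
  H135 vs H251: 4
  H135 vs H198: 6
  H135 vs H386: 4
  H251 vs H198: 5
  H251 vs H386: 4
  H198 vs H386: 5
The largest is 6, between H135 and H198.

6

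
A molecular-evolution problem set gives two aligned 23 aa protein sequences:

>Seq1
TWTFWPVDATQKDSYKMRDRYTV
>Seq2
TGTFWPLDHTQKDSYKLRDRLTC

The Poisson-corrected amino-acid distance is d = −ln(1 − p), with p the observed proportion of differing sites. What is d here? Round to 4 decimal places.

0.3023

Mismatches occur at site 2 (W/G), site 7 (V/L), site 9 (A/H), site 17 (M/L), site 21 (Y/L), site 23 (V/C).
p = 6/23 = 0.260870.
d = −ln(1 − 0.260870) = −ln(0.739130) = 0.3023.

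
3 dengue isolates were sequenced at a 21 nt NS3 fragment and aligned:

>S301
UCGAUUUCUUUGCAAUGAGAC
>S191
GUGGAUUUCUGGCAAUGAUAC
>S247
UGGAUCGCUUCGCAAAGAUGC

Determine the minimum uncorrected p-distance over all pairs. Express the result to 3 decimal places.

Pairwise Hamming distances:
  S301 vs S191: 8
  S301 vs S247: 7
  S191 vs S247: 11
The smallest is 7 mismatches, between S301 and S247; p = 7/21 = 0.333.

0.333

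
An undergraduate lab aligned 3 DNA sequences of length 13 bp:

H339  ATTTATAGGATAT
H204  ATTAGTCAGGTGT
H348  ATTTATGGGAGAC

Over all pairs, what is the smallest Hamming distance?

Pairwise Hamming distances:
  H339 vs H204: 6
  H339 vs H348: 3
  H204 vs H348: 8
The smallest is 3, between H339 and H348.

3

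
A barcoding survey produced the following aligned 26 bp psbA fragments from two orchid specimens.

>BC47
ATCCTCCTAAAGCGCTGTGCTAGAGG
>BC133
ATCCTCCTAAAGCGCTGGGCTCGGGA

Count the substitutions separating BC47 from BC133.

4

The sequences differ at positions 18 (T/G), 22 (A/C), 24 (A/G), 26 (G/A).
That gives 4 mismatches out of 26 aligned sites, so the Hamming distance is 4.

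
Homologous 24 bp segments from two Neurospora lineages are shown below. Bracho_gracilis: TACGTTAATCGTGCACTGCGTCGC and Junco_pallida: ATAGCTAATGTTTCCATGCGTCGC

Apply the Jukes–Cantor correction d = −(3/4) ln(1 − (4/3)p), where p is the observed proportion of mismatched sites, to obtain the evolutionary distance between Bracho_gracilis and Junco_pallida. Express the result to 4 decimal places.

Differing sites — 1:T/A; 2:A/T; 3:C/A; 5:T/C; 10:C/G; 11:G/T; 13:G/T; 15:A/C; 16:C/A.
p = 9/24 = 0.375000.
d = −0.75 · ln(1 − (4/3)·0.375000) = −0.75 · ln(0.500000) = −0.75 · (-0.693147) = 0.5199.

0.5199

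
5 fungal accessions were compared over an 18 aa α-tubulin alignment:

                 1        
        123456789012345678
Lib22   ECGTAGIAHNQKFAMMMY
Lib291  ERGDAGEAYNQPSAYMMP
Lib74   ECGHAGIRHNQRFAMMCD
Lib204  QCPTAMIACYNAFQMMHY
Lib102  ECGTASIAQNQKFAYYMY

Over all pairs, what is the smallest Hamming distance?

Pairwise Hamming distances:
  Lib22 vs Lib291: 8
  Lib22 vs Lib74: 5
  Lib22 vs Lib204: 9
  Lib22 vs Lib102: 4
  Lib291 vs Lib74: 10
  Lib291 vs Lib204: 15
  Lib291 vs Lib102: 9
  Lib74 vs Lib204: 12
  Lib74 vs Lib102: 9
  Lib204 vs Lib102: 11
The smallest is 4, between Lib22 and Lib102.

4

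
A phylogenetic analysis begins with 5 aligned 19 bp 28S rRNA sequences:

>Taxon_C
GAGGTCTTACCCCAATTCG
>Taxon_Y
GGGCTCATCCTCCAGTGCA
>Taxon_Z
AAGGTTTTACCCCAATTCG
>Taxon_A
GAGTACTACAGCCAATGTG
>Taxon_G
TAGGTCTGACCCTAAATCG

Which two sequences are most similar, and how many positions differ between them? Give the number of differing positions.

Pairwise Hamming distances:
  Taxon_C vs Taxon_Y: 8
  Taxon_C vs Taxon_Z: 2
  Taxon_C vs Taxon_A: 8
  Taxon_C vs Taxon_G: 4
  Taxon_Y vs Taxon_Z: 10
  Taxon_Y vs Taxon_A: 10
  Taxon_Y vs Taxon_G: 12
  Taxon_Z vs Taxon_A: 10
  Taxon_Z vs Taxon_G: 5
  Taxon_A vs Taxon_G: 11
The smallest is 2, between Taxon_C and Taxon_Z.

2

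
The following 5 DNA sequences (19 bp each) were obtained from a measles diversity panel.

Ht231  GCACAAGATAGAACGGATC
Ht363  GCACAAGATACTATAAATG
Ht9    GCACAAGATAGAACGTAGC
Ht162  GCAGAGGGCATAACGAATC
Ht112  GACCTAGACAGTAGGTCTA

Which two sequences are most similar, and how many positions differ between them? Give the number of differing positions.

2

Pairwise Hamming distances:
  Ht231 vs Ht363: 6
  Ht231 vs Ht9: 2
  Ht231 vs Ht162: 6
  Ht231 vs Ht112: 9
  Ht363 vs Ht9: 7
  Ht363 vs Ht162: 9
  Ht363 vs Ht112: 10
  Ht9 vs Ht162: 7
  Ht9 vs Ht112: 9
  Ht162 vs Ht112: 12
The smallest is 2, between Ht231 and Ht9.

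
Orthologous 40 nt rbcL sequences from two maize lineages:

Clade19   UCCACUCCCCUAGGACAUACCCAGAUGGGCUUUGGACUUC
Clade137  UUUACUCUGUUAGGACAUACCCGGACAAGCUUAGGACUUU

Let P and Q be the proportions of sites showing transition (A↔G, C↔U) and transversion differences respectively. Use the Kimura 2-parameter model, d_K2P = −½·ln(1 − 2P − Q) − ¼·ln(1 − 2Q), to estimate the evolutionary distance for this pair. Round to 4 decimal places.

Differing sites — 2:C/U (Ti); 3:C/U (Ti); 8:C/U (Ti); 9:C/G (Tv); 10:C/U (Ti); 23:A/G (Ti); 26:U/C (Ti); 27:G/A (Ti); 28:G/A (Ti); 33:U/A (Tv); 40:C/U (Ti).
Of the 11 differences, 9 transitions and 2 transversions over 40 sites: P = 9/40 = 0.225000, Q = 2/40 = 0.050000.
d = −0.5·ln(0.500000) − 0.25·ln(0.900000) = −0.5·(-0.693147) − 0.25·(-0.105361) = 0.3729.

0.3729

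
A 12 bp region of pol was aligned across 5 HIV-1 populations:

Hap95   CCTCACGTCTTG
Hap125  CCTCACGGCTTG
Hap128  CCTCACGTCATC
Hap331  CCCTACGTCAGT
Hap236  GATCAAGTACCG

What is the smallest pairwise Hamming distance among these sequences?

1

Pairwise Hamming distances:
  Hap95 vs Hap125: 1
  Hap95 vs Hap128: 2
  Hap95 vs Hap331: 5
  Hap95 vs Hap236: 6
  Hap125 vs Hap128: 3
  Hap125 vs Hap331: 6
  Hap125 vs Hap236: 7
  Hap128 vs Hap331: 4
  Hap128 vs Hap236: 7
  Hap331 vs Hap236: 9
The smallest is 1, between Hap95 and Hap125.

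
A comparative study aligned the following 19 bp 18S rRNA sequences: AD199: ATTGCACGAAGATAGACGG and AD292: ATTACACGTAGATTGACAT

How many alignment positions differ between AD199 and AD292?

5

Mismatches occur at site 4 (G/A), site 9 (A/T), site 14 (A/T), site 18 (G/A), site 19 (G/T).
That gives 5 mismatches out of 19 aligned sites, so the Hamming distance is 5.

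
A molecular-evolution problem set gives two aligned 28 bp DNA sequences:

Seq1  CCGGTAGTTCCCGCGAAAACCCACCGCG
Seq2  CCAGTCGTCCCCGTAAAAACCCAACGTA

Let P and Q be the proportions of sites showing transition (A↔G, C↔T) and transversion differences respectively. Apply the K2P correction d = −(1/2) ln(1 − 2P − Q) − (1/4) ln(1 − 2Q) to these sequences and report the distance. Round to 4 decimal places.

0.3851

Mismatches occur at site 3 (G/A, transition), site 6 (A/C, transversion), site 9 (T/C, transition), site 14 (C/T, transition), site 15 (G/A, transition), site 24 (C/A, transversion), site 27 (C/T, transition), site 28 (G/A, transition).
Of the 8 differences, 6 transitions and 2 transversions over 28 sites: P = 6/28 = 0.214286, Q = 2/28 = 0.071429.
d = −0.5·ln(0.499999) − 0.25·ln(0.857142) = −0.5·(-0.693149) − 0.25·(-0.154152) = 0.3851.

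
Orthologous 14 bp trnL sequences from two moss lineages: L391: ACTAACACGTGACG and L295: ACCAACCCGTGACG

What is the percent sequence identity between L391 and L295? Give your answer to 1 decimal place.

Mismatches occur at site 3 (T→C), site 7 (A→C).
12 of the 14 sites match, so the percent identity is 12/14 × 100 = 85.7%.

85.7%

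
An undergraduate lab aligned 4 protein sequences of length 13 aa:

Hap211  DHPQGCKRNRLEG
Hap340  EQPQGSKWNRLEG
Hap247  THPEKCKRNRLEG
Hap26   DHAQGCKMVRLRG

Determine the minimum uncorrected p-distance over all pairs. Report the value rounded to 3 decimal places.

Pairwise Hamming distances:
  Hap211 vs Hap340: 4
  Hap211 vs Hap247: 3
  Hap211 vs Hap26: 4
  Hap340 vs Hap247: 6
  Hap340 vs Hap26: 7
  Hap247 vs Hap26: 7
The smallest is 3 mismatches, between Hap211 and Hap247; p = 3/13 = 0.231.

0.231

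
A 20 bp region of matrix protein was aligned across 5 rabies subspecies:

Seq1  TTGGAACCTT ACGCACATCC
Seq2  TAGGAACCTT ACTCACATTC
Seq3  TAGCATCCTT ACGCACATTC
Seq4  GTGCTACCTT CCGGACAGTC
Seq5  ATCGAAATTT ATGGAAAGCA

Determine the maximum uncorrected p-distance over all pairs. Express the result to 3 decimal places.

0.650

Pairwise Hamming distances:
  Seq1 vs Seq2: 3
  Seq1 vs Seq3: 4
  Seq1 vs Seq4: 7
  Seq1 vs Seq5: 9
  Seq2 vs Seq3: 3
  Seq2 vs Seq4: 8
  Seq2 vs Seq5: 12
  Seq3 vs Seq4: 7
  Seq3 vs Seq5: 13
  Seq4 vs Seq5: 11
The largest is 13 mismatches, between Seq3 and Seq5; p = 13/20 = 0.650.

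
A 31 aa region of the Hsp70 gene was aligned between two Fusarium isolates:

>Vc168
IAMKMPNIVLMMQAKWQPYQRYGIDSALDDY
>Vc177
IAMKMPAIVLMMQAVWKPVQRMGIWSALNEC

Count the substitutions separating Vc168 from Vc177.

9

The sequences differ at positions 7 (N/A), 15 (K/V), 17 (Q/K), 19 (Y/V), 22 (Y/M), 25 (D/W), 29 (D/N), 30 (D/E), 31 (Y/C).
That gives 9 mismatches out of 31 aligned sites, so the Hamming distance is 9.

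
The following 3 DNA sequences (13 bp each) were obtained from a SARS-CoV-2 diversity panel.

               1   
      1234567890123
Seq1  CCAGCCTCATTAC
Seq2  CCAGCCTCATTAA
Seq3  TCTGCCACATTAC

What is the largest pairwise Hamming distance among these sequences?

Pairwise Hamming distances:
  Seq1 vs Seq2: 1
  Seq1 vs Seq3: 3
  Seq2 vs Seq3: 4
The largest is 4, between Seq2 and Seq3.

4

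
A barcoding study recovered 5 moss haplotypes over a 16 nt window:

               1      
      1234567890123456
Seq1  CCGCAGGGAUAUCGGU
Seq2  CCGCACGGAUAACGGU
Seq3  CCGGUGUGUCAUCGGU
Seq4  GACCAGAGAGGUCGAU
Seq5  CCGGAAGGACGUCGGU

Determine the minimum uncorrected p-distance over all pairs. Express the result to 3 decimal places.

0.125

Pairwise Hamming distances:
  Seq1 vs Seq2: 2
  Seq1 vs Seq3: 5
  Seq1 vs Seq4: 7
  Seq1 vs Seq5: 4
  Seq2 vs Seq3: 7
  Seq2 vs Seq4: 9
  Seq2 vs Seq5: 5
  Seq3 vs Seq4: 10
  Seq3 vs Seq5: 5
  Seq4 vs Seq5: 8
The smallest is 2 mismatches, between Seq1 and Seq2; p = 2/16 = 0.125.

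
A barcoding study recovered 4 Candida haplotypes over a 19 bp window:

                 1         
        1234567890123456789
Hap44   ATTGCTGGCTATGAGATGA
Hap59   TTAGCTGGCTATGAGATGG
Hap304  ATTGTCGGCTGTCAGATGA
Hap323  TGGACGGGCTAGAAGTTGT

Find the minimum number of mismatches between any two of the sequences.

3

Pairwise Hamming distances:
  Hap44 vs Hap59: 3
  Hap44 vs Hap304: 4
  Hap44 vs Hap323: 9
  Hap59 vs Hap304: 7
  Hap59 vs Hap323: 8
  Hap304 vs Hap323: 11
The smallest is 3, between Hap44 and Hap59.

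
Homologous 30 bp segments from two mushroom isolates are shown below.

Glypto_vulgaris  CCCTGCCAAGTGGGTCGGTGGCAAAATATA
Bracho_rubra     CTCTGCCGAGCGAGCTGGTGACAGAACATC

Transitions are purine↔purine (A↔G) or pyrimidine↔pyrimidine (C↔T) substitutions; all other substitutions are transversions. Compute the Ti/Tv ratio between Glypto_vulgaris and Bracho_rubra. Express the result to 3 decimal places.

The sequences differ at positions 2 (C/T, transition), 8 (A/G, transition), 11 (T/C, transition), 13 (G/A, transition), 15 (T/C, transition), 16 (C/T, transition), 21 (G/A, transition), 24 (A/G, transition), 27 (T/C, transition), 30 (A/C, transversion).
Of the 10 differences, 9 transitions and 1 transversion, so Ti/Tv = 9/1 = 9.000.

9.000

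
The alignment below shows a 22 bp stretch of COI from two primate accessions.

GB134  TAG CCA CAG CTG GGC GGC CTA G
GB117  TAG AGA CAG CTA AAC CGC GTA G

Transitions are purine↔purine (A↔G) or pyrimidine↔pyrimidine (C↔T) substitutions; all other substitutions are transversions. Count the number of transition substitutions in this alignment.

3

The sequences differ at positions 4 (C/A, transversion), 5 (C/G, transversion), 12 (G/A, transition), 13 (G/A, transition), 14 (G/A, transition), 16 (G/C, transversion), 19 (C/G, transversion).
Of the 7 differences, 3 transitions and 4 transversions, so the answer is 3.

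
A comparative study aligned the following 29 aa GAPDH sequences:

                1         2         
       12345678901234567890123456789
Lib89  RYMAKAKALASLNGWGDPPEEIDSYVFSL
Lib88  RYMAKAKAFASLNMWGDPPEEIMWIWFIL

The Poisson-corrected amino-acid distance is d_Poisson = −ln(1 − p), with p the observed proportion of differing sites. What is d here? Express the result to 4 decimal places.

0.2763

Differing sites — 9:L/F; 14:G/M; 23:D/M; 24:S/W; 25:Y/I; 26:V/W; 28:S/I.
p = 7/29 = 0.241379.
d = −ln(1 − 0.241379) = −ln(0.758621) = 0.2763.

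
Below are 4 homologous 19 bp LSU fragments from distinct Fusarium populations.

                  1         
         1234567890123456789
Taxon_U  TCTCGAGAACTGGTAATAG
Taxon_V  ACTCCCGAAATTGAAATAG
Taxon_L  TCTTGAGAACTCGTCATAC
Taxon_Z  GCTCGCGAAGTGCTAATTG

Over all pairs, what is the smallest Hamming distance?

4

Pairwise Hamming distances:
  Taxon_U vs Taxon_V: 6
  Taxon_U vs Taxon_L: 4
  Taxon_U vs Taxon_Z: 5
  Taxon_V vs Taxon_L: 9
  Taxon_V vs Taxon_Z: 7
  Taxon_L vs Taxon_Z: 9
The smallest is 4, between Taxon_U and Taxon_L.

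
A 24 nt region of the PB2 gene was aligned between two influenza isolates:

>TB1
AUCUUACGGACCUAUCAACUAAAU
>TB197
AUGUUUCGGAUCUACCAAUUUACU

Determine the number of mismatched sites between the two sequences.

7

Differing sites — 3:C/G; 6:A/U; 11:C/U; 15:U/C; 19:C/U; 21:A/U; 23:A/C.
That gives 7 mismatches out of 24 aligned sites, so the Hamming distance is 7.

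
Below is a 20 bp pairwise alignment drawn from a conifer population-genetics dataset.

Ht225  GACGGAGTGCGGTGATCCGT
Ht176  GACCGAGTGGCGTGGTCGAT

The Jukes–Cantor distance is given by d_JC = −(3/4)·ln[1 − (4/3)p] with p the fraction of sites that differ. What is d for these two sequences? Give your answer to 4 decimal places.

0.3831

The sequences differ at positions 4 (G/C), 10 (C/G), 11 (G/C), 15 (A/G), 18 (C/G), 19 (G/A).
p = 6/20 = 0.300000.
d = −0.75 · ln(1 − (4/3)·0.300000) = −0.75 · ln(0.600000) = −0.75 · (-0.510826) = 0.3831.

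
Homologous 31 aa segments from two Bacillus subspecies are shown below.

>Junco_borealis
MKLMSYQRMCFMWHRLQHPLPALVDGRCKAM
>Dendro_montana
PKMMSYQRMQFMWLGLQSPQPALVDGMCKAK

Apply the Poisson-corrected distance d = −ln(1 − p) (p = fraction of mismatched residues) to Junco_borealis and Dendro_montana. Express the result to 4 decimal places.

0.3429

Differing sites — 1:M/P; 3:L/M; 10:C/Q; 14:H/L; 15:R/G; 18:H/S; 20:L/Q; 27:R/M; 31:M/K.
p = 9/31 = 0.290323.
d = −ln(1 − 0.290323) = −ln(0.709677) = 0.3429.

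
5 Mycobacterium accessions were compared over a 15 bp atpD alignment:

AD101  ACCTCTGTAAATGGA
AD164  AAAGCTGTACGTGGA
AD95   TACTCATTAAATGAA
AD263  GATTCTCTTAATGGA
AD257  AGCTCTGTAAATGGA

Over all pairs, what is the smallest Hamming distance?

Pairwise Hamming distances:
  AD101 vs AD164: 5
  AD101 vs AD95: 5
  AD101 vs AD263: 5
  AD101 vs AD257: 1
  AD164 vs AD95: 8
  AD164 vs AD263: 7
  AD164 vs AD257: 5
  AD95 vs AD263: 6
  AD95 vs AD257: 5
  AD263 vs AD257: 5
The smallest is 1, between AD101 and AD257.

1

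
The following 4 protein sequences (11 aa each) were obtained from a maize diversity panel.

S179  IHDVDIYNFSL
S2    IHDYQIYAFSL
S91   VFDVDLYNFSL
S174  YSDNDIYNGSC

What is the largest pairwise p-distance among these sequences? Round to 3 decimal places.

0.636

Pairwise Hamming distances:
  S179 vs S2: 3
  S179 vs S91: 3
  S179 vs S174: 5
  S2 vs S91: 6
  S2 vs S174: 7
  S91 vs S174: 6
The largest is 7 mismatches, between S2 and S174; p = 7/11 = 0.636.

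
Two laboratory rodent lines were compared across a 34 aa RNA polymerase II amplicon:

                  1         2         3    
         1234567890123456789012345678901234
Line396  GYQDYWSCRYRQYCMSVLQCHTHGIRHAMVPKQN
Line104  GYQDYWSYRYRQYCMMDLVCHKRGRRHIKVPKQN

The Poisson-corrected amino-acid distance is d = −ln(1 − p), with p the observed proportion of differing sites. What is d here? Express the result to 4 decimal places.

0.3075

The sequences differ at positions 8 (C/Y), 16 (S/M), 17 (V/D), 19 (Q/V), 22 (T/K), 23 (H/R), 25 (I/R), 28 (A/I), 29 (M/K).
p = 9/34 = 0.264706.
d = −ln(1 − 0.264706) = −ln(0.735294) = 0.3075.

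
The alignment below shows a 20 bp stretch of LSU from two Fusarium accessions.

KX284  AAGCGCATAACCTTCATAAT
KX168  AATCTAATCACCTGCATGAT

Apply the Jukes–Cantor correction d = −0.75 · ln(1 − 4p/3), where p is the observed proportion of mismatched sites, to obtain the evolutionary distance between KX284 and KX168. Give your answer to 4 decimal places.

0.3831

Differing sites — 3:G/T; 5:G/T; 6:C/A; 9:A/C; 14:T/G; 18:A/G.
p = 6/20 = 0.300000.
d = −0.75 · ln(1 − (4/3)·0.300000) = −0.75 · ln(0.600000) = −0.75 · (-0.510826) = 0.3831.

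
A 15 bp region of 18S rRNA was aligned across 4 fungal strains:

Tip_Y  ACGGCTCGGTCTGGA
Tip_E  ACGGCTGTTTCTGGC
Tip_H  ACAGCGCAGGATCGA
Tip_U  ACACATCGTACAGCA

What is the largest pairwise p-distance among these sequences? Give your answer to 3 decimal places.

0.667

Pairwise Hamming distances:
  Tip_Y vs Tip_E: 4
  Tip_Y vs Tip_H: 6
  Tip_Y vs Tip_U: 7
  Tip_E vs Tip_H: 9
  Tip_E vs Tip_U: 9
  Tip_H vs Tip_U: 10
The largest is 10 mismatches, between Tip_H and Tip_U; p = 10/15 = 0.667.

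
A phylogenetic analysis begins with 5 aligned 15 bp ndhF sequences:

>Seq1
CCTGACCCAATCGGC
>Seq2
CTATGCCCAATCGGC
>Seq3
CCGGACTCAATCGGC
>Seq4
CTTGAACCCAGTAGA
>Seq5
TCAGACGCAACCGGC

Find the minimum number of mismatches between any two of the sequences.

Pairwise Hamming distances:
  Seq1 vs Seq2: 4
  Seq1 vs Seq3: 2
  Seq1 vs Seq4: 7
  Seq1 vs Seq5: 4
  Seq2 vs Seq3: 5
  Seq2 vs Seq4: 9
  Seq2 vs Seq5: 6
  Seq3 vs Seq4: 9
  Seq3 vs Seq5: 4
  Seq4 vs Seq5: 10
The smallest is 2, between Seq1 and Seq3.

2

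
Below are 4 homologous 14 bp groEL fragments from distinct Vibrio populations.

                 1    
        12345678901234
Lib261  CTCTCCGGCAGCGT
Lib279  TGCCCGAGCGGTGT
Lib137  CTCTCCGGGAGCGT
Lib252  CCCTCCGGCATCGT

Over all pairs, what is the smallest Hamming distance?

Pairwise Hamming distances:
  Lib261 vs Lib279: 7
  Lib261 vs Lib137: 1
  Lib261 vs Lib252: 2
  Lib279 vs Lib137: 8
  Lib279 vs Lib252: 8
  Lib137 vs Lib252: 3
The smallest is 1, between Lib261 and Lib137.

1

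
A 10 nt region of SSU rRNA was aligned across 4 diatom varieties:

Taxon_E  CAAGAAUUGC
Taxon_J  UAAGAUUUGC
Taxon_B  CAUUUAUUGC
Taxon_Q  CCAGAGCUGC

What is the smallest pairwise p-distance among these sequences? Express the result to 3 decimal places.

0.200

Pairwise Hamming distances:
  Taxon_E vs Taxon_J: 2
  Taxon_E vs Taxon_B: 3
  Taxon_E vs Taxon_Q: 3
  Taxon_J vs Taxon_B: 5
  Taxon_J vs Taxon_Q: 4
  Taxon_B vs Taxon_Q: 6
The smallest is 2 mismatches, between Taxon_E and Taxon_J; p = 2/10 = 0.200.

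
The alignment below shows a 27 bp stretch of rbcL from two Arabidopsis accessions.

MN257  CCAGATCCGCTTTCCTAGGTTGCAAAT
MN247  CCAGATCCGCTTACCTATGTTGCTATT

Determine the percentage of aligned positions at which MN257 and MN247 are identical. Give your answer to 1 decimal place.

The sequences differ at positions 13 (T/A), 18 (G/T), 24 (A/T), 26 (A/T).
23 of the 27 sites match, so the percent identity is 23/27 × 100 = 85.2%.

85.2%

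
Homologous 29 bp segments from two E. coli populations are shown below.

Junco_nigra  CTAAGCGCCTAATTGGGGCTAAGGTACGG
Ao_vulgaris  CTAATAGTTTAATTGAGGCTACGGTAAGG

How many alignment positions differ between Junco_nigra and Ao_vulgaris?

7

Differing sites — 5:G/T; 6:C/A; 8:C/T; 9:C/T; 16:G/A; 22:A/C; 27:C/A.
That gives 7 mismatches out of 29 aligned sites, so the Hamming distance is 7.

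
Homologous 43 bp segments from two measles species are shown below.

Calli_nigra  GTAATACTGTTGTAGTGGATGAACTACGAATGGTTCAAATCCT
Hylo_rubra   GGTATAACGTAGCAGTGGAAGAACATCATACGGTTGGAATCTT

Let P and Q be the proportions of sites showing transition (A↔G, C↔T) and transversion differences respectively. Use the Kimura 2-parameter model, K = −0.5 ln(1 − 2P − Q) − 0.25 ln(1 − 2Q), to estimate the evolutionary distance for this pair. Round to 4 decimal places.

0.4707

Mismatches occur at site 2 (T/G, transversion), site 3 (A/T, transversion), site 7 (C/A, transversion), site 8 (T/C, transition), site 11 (T/A, transversion), site 13 (T/C, transition), site 20 (T/A, transversion), site 25 (T/A, transversion), site 26 (A/T, transversion), site 28 (G/A, transition), site 29 (A/T, transversion), site 31 (T/C, transition), site 36 (C/G, transversion), site 37 (A/G, transition), site 42 (C/T, transition).
Of the 15 differences, 6 transitions and 9 transversions over 43 sites: P = 6/43 = 0.139535, Q = 9/43 = 0.209302.
d = −0.5·ln(0.511628) − 0.25·ln(0.581396) = −0.5·(-0.670157) − 0.25·(-0.542323) = 0.4707.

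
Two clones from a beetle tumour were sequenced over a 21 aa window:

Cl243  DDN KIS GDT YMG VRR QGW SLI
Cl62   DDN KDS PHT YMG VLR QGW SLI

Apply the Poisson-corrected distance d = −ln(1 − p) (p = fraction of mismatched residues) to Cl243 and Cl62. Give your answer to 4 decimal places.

Mismatches occur at site 5 (I/D), site 7 (G/P), site 8 (D/H), site 14 (R/L).
p = 4/21 = 0.190476.
d = −ln(1 − 0.190476) = −ln(0.809524) = 0.2113.

0.2113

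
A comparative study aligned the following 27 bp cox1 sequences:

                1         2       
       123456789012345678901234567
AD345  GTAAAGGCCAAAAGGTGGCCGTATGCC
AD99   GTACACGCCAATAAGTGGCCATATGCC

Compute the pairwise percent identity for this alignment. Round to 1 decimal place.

The sequences differ at positions 4 (A/C), 6 (G/C), 12 (A/T), 14 (G/A), 21 (G/A).
22 of the 27 sites match, so the percent identity is 22/27 × 100 = 81.5%.

81.5%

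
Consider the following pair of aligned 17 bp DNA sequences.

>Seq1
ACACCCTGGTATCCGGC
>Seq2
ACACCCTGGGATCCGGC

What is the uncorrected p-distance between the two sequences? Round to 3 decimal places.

Differing sites — 10:T/G.
There are 1 differences over 17 sites, so p = 1/17 = 0.059.

0.059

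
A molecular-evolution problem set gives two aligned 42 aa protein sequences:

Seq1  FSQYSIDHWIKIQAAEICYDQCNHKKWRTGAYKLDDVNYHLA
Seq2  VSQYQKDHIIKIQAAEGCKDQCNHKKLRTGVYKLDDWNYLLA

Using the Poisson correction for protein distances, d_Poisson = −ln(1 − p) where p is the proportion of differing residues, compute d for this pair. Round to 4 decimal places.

0.2719

Differing sites — 1:F/V; 5:S/Q; 6:I/K; 9:W/I; 17:I/G; 19:Y/K; 27:W/L; 31:A/V; 37:V/W; 40:H/L.
p = 10/42 = 0.238095.
d = −ln(1 − 0.238095) = −ln(0.761905) = 0.2719.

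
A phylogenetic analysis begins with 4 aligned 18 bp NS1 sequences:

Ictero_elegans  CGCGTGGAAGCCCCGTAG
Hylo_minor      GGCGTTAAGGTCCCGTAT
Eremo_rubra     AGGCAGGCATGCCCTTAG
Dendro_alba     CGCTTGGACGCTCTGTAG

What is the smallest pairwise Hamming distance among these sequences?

4

Pairwise Hamming distances:
  Ictero_elegans vs Hylo_minor: 6
  Ictero_elegans vs Eremo_rubra: 8
  Ictero_elegans vs Dendro_alba: 4
  Hylo_minor vs Eremo_rubra: 12
  Hylo_minor vs Dendro_alba: 9
  Eremo_rubra vs Dendro_alba: 11
The smallest is 4, between Ictero_elegans and Dendro_alba.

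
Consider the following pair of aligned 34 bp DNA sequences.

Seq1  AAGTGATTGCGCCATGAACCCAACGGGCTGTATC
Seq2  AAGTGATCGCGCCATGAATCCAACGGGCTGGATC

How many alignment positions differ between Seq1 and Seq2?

Differing sites — 8:T/C; 19:C/T; 31:T/G.
That gives 3 mismatches out of 34 aligned sites, so the Hamming distance is 3.

3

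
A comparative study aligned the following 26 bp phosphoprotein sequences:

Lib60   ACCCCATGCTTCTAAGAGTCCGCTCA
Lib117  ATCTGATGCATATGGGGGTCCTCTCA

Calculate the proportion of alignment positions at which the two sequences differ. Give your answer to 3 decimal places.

Mismatches occur at site 2 (C→T), site 4 (C→T), site 5 (C→G), site 10 (T→A), site 12 (C→A), site 14 (A→G), site 15 (A→G), site 17 (A→G), site 22 (G→T).
There are 9 differences over 26 sites, so p = 9/26 = 0.346.

0.346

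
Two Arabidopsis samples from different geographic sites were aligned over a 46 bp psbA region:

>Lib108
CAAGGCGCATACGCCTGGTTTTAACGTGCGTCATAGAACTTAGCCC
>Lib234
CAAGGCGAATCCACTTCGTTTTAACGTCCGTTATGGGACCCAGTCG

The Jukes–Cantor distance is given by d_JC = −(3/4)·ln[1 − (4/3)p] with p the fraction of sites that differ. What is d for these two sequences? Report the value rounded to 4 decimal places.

0.3547

The sequences differ at positions 8 (C/A), 11 (A/C), 13 (G/A), 15 (C/T), 17 (G/C), 28 (G/C), 32 (C/T), 35 (A/G), 37 (A/G), 40 (T/C), 41 (T/C), 44 (C/T), 46 (C/G).
p = 13/46 = 0.282609.
d = −0.75 · ln(1 − (4/3)·0.282609) = −0.75 · ln(0.623188) = −0.75 · (-0.472907) = 0.3547.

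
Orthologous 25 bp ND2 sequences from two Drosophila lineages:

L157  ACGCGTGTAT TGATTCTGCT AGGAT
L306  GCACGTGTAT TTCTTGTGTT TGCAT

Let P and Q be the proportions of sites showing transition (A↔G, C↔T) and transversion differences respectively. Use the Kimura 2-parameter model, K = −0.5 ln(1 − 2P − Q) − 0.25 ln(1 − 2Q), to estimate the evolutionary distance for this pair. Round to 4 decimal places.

0.4176

The sequences differ at positions 1 (A/G, transition), 3 (G/A, transition), 12 (G/T, transversion), 13 (A/C, transversion), 16 (C/G, transversion), 19 (C/T, transition), 21 (A/T, transversion), 23 (G/C, transversion).
Of the 8 differences, 3 transitions and 5 transversions over 25 sites: P = 3/25 = 0.120000, Q = 5/25 = 0.200000.
d = −0.5·ln(0.560000) − 0.25·ln(0.600000) = −0.5·(-0.579818) − 0.25·(-0.510826) = 0.4176.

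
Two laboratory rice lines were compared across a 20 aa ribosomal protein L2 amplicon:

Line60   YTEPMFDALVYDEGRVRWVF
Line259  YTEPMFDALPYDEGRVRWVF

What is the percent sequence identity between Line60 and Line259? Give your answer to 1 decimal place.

Differing sites — 10:V/P.
19 of the 20 sites match, so the percent identity is 19/20 × 100 = 95.0%.

95.0%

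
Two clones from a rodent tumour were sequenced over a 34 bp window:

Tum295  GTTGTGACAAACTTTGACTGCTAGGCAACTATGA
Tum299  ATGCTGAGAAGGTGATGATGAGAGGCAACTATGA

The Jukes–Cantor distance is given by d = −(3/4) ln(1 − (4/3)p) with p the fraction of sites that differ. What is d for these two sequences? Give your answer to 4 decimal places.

0.5347

Differing sites — 1:G/A; 3:T/G; 4:G/C; 8:C/G; 11:A/G; 12:C/G; 14:T/G; 15:T/A; 16:G/T; 17:A/G; 18:C/A; 21:C/A; 22:T/G.
p = 13/34 = 0.382353.
d = −0.75 · ln(1 − (4/3)·0.382353) = −0.75 · ln(0.490196) = −0.75 · (-0.712950) = 0.5347.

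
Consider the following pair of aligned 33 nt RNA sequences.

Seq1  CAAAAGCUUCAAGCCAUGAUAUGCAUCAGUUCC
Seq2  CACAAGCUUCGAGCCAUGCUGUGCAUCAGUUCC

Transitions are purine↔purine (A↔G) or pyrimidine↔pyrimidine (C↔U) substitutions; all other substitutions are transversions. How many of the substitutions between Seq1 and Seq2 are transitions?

2

The sequences differ at positions 3 (A/C, transversion), 11 (A/G, transition), 19 (A/C, transversion), 21 (A/G, transition).
Of the 4 differences, 2 transitions and 2 transversions, so the answer is 2.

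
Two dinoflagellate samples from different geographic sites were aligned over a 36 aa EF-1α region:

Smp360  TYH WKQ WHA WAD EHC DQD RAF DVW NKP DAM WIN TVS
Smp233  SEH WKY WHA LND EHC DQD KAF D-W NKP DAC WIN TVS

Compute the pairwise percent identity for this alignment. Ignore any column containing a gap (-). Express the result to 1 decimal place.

Excluding the 1 gap column leaves 35 comparable sites.
The sequences differ at positions 1 (T/S), 2 (Y/E), 6 (Q/Y), 10 (W/L), 11 (A/N), 19 (R/K), 30 (M/C).
28 of the 35 comparable sites match, so the percent identity is 28/35 × 100 = 80.0%.

80.0%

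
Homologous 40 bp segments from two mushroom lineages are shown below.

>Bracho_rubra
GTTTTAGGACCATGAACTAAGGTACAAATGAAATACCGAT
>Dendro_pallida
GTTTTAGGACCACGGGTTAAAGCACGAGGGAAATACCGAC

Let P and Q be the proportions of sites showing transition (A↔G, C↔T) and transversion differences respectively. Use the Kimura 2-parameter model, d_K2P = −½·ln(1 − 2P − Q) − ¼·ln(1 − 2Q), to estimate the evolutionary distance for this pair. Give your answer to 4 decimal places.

The sequences differ at positions 13 (T/C, transition), 15 (A/G, transition), 16 (A/G, transition), 17 (C/T, transition), 21 (G/A, transition), 23 (T/C, transition), 26 (A/G, transition), 28 (A/G, transition), 29 (T/G, transversion), 40 (T/C, transition).
Of the 10 differences, 9 transitions and 1 transversion over 40 sites: P = 9/40 = 0.225000, Q = 1/40 = 0.025000.
d = −0.5·ln(0.525000) − 0.25·ln(0.950000) = −0.5·(-0.644357) − 0.25·(-0.051293) = 0.3350.

0.3350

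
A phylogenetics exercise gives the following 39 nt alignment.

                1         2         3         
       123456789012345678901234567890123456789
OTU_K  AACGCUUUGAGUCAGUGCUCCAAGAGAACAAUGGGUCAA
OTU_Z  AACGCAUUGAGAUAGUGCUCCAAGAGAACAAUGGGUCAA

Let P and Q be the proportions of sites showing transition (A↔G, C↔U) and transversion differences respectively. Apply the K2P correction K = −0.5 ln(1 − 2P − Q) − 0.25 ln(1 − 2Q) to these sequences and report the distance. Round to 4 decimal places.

0.0812

Differing sites — 6:U/A (Tv); 12:U/A (Tv); 13:C/U (Ti).
Of the 3 differences, 1 transition and 2 transversions over 39 sites: P = 1/39 = 0.025641, Q = 2/39 = 0.051282.
d = −0.5·ln(0.897436) − 0.25·ln(0.897436) = −0.5·(-0.108213) − 0.25·(-0.108213) = 0.0812.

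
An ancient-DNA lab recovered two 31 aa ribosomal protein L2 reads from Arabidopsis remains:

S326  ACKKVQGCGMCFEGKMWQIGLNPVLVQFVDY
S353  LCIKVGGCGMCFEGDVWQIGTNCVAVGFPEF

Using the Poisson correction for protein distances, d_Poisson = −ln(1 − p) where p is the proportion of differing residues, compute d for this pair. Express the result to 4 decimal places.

0.4895

Mismatches occur at site 1 (A↔L), site 3 (K↔I), site 6 (Q↔G), site 15 (K↔D), site 16 (M↔V), site 21 (L↔T), site 23 (P↔C), site 25 (L↔A), site 27 (Q↔G), site 29 (V↔P), site 30 (D↔E), site 31 (Y↔F).
p = 12/31 = 0.387097.
d = −ln(1 − 0.387097) = −ln(0.612903) = 0.4895.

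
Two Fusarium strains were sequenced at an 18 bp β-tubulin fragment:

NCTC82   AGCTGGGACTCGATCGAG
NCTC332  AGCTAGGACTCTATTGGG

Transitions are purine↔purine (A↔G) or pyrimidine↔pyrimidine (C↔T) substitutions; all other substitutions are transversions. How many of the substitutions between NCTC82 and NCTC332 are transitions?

Differing sites — 5:G/A (Ti); 12:G/T (Tv); 15:C/T (Ti); 17:A/G (Ti).
Of the 4 differences, 3 transitions and 1 transversion, so the answer is 3.

3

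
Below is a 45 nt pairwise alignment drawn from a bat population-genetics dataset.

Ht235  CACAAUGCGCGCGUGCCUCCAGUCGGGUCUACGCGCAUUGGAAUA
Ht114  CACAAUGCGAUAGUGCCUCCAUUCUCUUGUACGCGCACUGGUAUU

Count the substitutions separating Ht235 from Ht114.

11

Differing sites — 10:C/A; 11:G/U; 12:C/A; 22:G/U; 25:G/U; 26:G/C; 27:G/U; 29:C/G; 38:U/C; 42:A/U; 45:A/U.
That gives 11 mismatches out of 45 aligned sites, so the Hamming distance is 11.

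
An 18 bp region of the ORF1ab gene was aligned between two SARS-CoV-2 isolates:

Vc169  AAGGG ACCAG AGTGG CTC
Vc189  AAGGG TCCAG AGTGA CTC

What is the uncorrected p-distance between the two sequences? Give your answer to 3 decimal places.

Differing sites — 6:A/T; 15:G/A.
There are 2 differences over 18 sites, so p = 2/18 = 0.111.

0.111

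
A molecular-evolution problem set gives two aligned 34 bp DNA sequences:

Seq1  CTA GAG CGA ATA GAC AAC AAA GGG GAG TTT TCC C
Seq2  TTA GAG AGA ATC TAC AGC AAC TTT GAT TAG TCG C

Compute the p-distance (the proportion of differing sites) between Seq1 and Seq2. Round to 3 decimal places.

Differing sites — 1:C/T; 7:C/A; 12:A/C; 13:G/T; 17:A/G; 21:A/C; 22:G/T; 23:G/T; 24:G/T; 27:G/T; 29:T/A; 30:T/G; 33:C/G.
There are 13 differences over 34 sites, so p = 13/34 = 0.382.

0.382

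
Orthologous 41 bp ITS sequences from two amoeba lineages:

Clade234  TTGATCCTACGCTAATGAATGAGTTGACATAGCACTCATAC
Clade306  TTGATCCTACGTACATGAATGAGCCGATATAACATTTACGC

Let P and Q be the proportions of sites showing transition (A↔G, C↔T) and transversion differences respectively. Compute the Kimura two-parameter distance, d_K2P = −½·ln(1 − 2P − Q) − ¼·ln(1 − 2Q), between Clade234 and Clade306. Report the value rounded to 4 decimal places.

0.3602

The sequences differ at positions 12 (C/T, transition), 13 (T/A, transversion), 14 (A/C, transversion), 24 (T/C, transition), 25 (T/C, transition), 28 (C/T, transition), 32 (G/A, transition), 35 (C/T, transition), 37 (C/T, transition), 39 (T/C, transition), 40 (A/G, transition).
Of the 11 differences, 9 transitions and 2 transversions over 41 sites: P = 9/41 = 0.219512, Q = 2/41 = 0.048780.
d = −0.5·ln(0.512196) − 0.25·ln(0.902440) = −0.5·(-0.669048) − 0.25·(-0.102653) = 0.3602.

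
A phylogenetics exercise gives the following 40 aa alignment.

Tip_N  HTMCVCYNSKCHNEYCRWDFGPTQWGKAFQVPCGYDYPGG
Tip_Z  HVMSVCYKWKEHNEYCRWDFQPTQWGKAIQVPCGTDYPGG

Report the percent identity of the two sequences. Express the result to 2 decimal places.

80.00%

The sequences differ at positions 2 (T/V), 4 (C/S), 8 (N/K), 9 (S/W), 11 (C/E), 21 (G/Q), 29 (F/I), 35 (Y/T).
32 of the 40 sites match, so the percent identity is 32/40 × 100 = 80.00%.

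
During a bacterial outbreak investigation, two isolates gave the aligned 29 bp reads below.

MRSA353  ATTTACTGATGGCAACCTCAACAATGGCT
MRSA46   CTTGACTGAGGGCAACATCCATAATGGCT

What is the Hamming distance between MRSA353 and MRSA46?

Differing sites — 1:A/C; 4:T/G; 10:T/G; 17:C/A; 20:A/C; 22:C/T.
That gives 6 mismatches out of 29 aligned sites, so the Hamming distance is 6.

6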